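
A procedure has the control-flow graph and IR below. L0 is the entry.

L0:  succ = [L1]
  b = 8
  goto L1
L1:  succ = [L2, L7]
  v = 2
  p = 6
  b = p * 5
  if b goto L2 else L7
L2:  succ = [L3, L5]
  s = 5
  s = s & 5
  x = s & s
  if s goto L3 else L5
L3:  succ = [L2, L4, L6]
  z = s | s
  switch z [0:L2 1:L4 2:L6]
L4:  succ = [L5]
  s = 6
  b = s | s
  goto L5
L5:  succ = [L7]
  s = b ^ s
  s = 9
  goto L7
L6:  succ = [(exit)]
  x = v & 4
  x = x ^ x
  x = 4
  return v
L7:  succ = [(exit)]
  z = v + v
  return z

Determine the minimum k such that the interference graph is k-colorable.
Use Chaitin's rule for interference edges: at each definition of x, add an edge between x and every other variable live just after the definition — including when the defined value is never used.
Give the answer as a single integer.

Answer: 4

Working:
Per-block:
  L0: def={b} ue=∅
  L1: def={b,p,v} ue=∅
  L2: def={s,x} ue=∅
  L3: def={z} ue={s}
  L4: def={b,s} ue=∅
  L5: def={s} ue={b,s}
  L6: def={x} ue={v}
  L7: def={z} ue={v}

Live sets:
  L0 li=∅ lo=∅
  L1 li=∅ lo={b,v}
  L2 li={b,v} lo={b,s,v}
  L3 li={b,s,v} lo={b,v}
  L4 li={v} lo={b,s,v}
  L5 li={b,s,v} lo={v}
  L6 li={v} lo=∅
  L7 li={v} lo=∅

Interference:
  b — {s,v,x,z}
  p — {v}
  s — {b,v,x}
  v — {b,p,s,x,z}
  x — {b,s,v}
  z — {b,v}

Registers:
  lower bound: {b,s,v,x} mutually conflict ⇒ χ ≥ 4
  4-colouring: R0={v}  R1={b,p}  R2={s,z}  R3={x}
  χ = 4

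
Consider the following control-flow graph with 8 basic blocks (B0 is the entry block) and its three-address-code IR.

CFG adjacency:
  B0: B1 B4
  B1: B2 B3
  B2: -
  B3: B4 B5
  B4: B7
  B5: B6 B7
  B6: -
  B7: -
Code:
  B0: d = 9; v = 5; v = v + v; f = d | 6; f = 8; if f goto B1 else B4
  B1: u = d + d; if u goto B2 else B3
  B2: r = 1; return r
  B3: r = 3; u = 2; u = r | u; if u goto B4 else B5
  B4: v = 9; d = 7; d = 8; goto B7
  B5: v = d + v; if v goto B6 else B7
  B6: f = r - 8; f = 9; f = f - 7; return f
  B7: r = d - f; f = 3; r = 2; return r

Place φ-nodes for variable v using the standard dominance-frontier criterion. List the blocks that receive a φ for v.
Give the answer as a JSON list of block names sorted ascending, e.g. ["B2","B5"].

idom tree: B1←B0 B2←B1 B3←B1 B4←B0 B5←B3 B6←B5 B7←B0
Dom∩ at merges:
  B4: preds {B0,B3}: {B0} ∩ {B0,B1,B3} = {B0}; idom=B0
  B7: preds {B4,B5}: {B0,B4} ∩ {B0,B1,B3,B5} = {B0}; idom=B0

Frontier:
  B4←B0: walk · to B0
  B4←B3: walk B3→B1 to B0
  B7←B4: walk B4 to B0
  B7←B5: walk B5→B3→B1 to B0
  DF(B0)=∅
  DF(B1)={B4,B7}
  DF(B2)=∅
  DF(B3)={B4,B7}
  DF(B4)={B7}
  DF(B5)={B7}
  DF(B6)=∅
  DF(B7)=∅

φ for v: defs {B0,B4,B5}
  DF⁺ = {B7}

Answer: ["B7"]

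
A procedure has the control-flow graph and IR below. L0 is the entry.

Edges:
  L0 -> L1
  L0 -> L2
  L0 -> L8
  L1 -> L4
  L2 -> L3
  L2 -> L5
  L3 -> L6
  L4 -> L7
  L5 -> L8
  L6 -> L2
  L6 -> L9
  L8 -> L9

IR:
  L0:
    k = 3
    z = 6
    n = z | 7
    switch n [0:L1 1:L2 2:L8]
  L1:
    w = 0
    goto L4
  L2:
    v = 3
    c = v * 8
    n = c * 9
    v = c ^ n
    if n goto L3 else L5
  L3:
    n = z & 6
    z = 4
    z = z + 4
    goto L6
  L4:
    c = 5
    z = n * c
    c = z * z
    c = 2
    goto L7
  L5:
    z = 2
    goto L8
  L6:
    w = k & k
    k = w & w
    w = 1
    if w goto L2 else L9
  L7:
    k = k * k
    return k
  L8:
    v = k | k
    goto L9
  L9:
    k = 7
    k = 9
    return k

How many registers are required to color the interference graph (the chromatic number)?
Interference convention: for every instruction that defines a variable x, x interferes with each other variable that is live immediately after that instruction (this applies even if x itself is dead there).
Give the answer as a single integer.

Per-block:
  L0: {k,n,z} / ∅
  L1: {w} / ∅
  L2: {c,n,v} / ∅
  L3: {n,z} / {z}
  L4: {c,z} / {n}
  L5: {z} / ∅
  L6: {k,w} / {k}
  L7: {k} / {k}
  L8: {v} / {k}
  L9: {k} / ∅

Liveness:
  live L0: ∅→{k,n,z}
  live L1: {k,n}→{k,n}
  live L2: {k,z}→{k,z}
  live L3: {k,z}→{k,z}
  live L4: {k,n}→{k}
  live L5: {k}→{k}
  live L6: {k,z}→{k,z}
  live L7: {k}→∅
  live L8: {k}→∅
  live L9: ∅→∅

Conflict graph:
  c↔{k,n,z}
  k↔{c,n,v,w,z}
  n↔{c,k,v,w,z}
  v↔{k,n,z}
  w↔{k,n,z}
  z↔{c,k,n,v,w}

Registers:
  {c,k,n,z} pairwise interfere (4-clique) ⇒ χ ≥ 4
  assign c→c3 k→c0 n→c1 v→c3 w→c3 z→c2 — no edge inside a register ⇒ χ ≤ 4
  χ = 4

Answer: 4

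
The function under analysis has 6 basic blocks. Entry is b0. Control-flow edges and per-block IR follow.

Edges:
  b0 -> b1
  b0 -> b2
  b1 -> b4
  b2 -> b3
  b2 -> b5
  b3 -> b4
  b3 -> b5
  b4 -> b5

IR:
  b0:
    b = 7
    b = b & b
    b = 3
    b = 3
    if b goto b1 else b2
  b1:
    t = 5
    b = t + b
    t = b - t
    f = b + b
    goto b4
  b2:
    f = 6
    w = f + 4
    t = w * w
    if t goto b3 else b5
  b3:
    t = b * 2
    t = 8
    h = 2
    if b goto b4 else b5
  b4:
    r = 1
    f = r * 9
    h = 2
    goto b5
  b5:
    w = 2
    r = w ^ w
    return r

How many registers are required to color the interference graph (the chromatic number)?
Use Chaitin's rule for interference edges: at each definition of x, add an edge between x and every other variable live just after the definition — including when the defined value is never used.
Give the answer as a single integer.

Answer: 2

Derivation:
Block summaries:
  b0: def={b} ue=∅
  b1: def={b,f,t} ue={b}
  b2: def={f,t,w} ue=∅
  b3: def={h,t} ue={b}
  b4: def={f,h,r} ue=∅
  b5: def={r,w} ue=∅

Backward fixpoint:
  b0 li=∅ lo={b}
  b1 li={b} lo=∅
  b2 li={b} lo={b}
  b3 li={b} lo=∅
  b4 li=∅ lo=∅
  b5 li=∅ lo=∅

Conflict graph:
  b — {f,h,t,w}
  f — {b}
  h — {b}
  r — ∅
  t — {b}
  w — {b}

Colouring:
  lower bound: {b,f} mutually conflict ⇒ χ ≥ 2
  2-colouring: c0={b,r}  c1={f,h,t,w}
  χ = 2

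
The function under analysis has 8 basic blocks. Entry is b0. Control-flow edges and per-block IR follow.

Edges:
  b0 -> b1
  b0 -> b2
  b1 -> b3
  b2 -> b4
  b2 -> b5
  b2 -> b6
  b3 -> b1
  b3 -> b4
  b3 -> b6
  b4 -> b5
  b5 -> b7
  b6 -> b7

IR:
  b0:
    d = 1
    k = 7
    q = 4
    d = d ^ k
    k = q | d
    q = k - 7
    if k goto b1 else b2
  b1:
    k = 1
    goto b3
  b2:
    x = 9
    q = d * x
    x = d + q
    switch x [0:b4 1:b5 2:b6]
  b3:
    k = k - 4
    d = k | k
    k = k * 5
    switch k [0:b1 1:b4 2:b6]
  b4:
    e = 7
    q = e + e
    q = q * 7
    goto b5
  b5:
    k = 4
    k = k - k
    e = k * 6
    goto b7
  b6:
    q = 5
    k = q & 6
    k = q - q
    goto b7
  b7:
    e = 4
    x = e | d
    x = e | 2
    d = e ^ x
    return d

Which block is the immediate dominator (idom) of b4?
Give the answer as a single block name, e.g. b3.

idom tree: b1←b0 b2←b0 b3←b1 b4←b0 b5←b0 b6←b0 b7←b0
Join-block Dom:
  b1: preds {b0,b3}: {b0} ∩ {b0,b1,b3} = {b0}; idom=b0
  b4: preds {b2,b3}: {b0,b2} ∩ {b0,b1,b3} = {b0}; idom=b0
  b5: preds {b2,b4}: {b0,b2} ∩ {b0,b4} = {b0}; idom=b0
  b6: preds {b2,b3}: {b0,b2} ∩ {b0,b1,b3} = {b0}; idom=b0
  b7: preds {b5,b6}: {b0,b5} ∩ {b0,b6} = {b0}; idom=b0

idom(b4) = b0

Answer: b0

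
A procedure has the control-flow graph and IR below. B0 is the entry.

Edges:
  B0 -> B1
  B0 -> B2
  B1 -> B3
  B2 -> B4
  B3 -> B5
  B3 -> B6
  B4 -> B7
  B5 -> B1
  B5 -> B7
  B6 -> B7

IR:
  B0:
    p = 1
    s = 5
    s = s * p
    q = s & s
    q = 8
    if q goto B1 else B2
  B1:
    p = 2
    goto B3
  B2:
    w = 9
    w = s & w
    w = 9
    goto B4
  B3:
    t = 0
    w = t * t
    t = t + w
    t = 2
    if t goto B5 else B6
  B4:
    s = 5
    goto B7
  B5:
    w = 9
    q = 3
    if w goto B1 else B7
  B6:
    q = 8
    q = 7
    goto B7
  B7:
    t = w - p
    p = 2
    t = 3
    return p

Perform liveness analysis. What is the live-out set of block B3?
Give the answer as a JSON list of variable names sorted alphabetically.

Block summaries:
  B0 def {p,q,s} use ∅
  B1 def {p} use ∅
  B2 def {w} use {s}
  B3 def {t,w} use ∅
  B4 def {s} use ∅
  B5 def {q,w} use ∅
  B6 def {q} use ∅
  B7 def {p,t} use {p,w}

Liveness:
  B0: in=∅ out={p,s}
  B1: in=∅ out={p}
  B2: in={p,s} out={p,w}
  B3: in={p} out={p,w}
  B4: in={p,w} out={p,w}
  B5: in={p} out={p,w}
  B6: in={p,w} out={p,w}
  B7: in={p,w} out=∅

live-out(B3) = ["p", "w"]

Answer: ["p", "w"]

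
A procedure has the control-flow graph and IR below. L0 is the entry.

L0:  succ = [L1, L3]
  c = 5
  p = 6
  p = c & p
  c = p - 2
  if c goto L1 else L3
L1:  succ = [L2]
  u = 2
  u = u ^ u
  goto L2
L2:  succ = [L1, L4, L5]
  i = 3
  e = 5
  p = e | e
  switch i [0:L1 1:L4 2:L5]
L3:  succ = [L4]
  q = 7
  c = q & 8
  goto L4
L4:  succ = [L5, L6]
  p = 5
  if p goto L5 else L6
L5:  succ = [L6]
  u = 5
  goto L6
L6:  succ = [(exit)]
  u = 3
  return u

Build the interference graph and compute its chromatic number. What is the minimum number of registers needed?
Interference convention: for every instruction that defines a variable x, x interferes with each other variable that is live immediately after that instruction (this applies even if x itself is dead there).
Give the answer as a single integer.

def/use:
  L0: {c,p} / ∅
  L1: {u} / ∅
  L2: {e,i,p} / ∅
  L3: {c,q} / ∅
  L4: {p} / ∅
  L5: {u} / ∅
  L6: {u} / ∅

Live sets:
  live L0: ∅→∅
  live L1: ∅→∅
  live L2: ∅→∅
  live L3: ∅→∅
  live L4: ∅→∅
  live L5: ∅→∅
  live L6: ∅→∅

Conflict graph:
  c: {p}
  e: {i}
  i: {e,p}
  p: {c,i}
  q: ∅
  u: ∅

Colouring:
  {c,p} pairwise interfere (2-clique) ⇒ χ ≥ 2
  assign c→c0 e→c1 i→c0 p→c1 q→c0 u→c0 — no edge inside a register ⇒ χ ≤ 2
  χ = 2

Answer: 2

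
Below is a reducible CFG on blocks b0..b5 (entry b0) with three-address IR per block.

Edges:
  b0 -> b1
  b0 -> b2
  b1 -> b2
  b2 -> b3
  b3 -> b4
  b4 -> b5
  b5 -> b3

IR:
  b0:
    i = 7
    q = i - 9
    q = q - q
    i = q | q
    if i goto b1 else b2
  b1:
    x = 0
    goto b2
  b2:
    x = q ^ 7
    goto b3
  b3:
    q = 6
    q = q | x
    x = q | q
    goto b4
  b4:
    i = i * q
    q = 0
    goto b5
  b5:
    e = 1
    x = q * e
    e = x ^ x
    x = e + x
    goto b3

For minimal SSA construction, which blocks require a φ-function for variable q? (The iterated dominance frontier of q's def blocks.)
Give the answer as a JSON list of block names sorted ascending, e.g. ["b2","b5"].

idom tree: b1←b0 b2←b0 b3←b2 b4←b3 b5←b4
Join-block Dom:
  b2: preds {b0,b1}: {b0} ∩ {b0,b1} = {b0}; idom=b0
  b3: preds {b2,b5}: {b0,b2} ∩ {b0,b2,b3,b4,b5} = {b0,b2}; idom=b2

Frontier:
  b2←b0: walk · to b0
  b2←b1: walk b1 to b0
  b3←b2: walk · to b2
  b3←b5: walk b5→b4→b3 to b2
  b0: DF=∅
  b1: DF={b2}
  b2: DF=∅
  b3: DF={b3}
  b4: DF={b3}
  b5: DF={b3}

φ for q: defs {b0,b3,b4}
  DF⁺ = {b3}

Answer: ["b3"]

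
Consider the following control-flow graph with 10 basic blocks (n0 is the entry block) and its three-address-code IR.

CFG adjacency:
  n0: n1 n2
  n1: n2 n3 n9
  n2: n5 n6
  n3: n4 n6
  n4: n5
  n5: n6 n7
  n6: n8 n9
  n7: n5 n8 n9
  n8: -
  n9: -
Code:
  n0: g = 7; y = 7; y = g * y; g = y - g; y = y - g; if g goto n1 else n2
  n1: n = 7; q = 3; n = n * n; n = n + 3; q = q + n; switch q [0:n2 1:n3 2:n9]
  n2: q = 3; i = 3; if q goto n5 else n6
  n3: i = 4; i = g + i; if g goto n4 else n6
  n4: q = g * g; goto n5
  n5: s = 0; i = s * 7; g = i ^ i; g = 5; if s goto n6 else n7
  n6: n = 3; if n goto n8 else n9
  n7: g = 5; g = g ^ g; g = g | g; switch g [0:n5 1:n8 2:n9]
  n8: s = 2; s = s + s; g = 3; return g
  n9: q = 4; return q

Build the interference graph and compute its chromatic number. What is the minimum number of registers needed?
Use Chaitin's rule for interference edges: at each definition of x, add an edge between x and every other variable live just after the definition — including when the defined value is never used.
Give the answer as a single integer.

Per-block:
  n0: def={g,y} ue=∅
  n1: def={n,q} ue=∅
  n2: def={i,q} ue=∅
  n3: def={i} ue={g}
  n4: def={q} ue={g}
  n5: def={g,i,s} ue=∅
  n6: def={n} ue=∅
  n7: def={g} ue=∅
  n8: def={g,s} ue=∅
  n9: def={q} ue=∅

Liveness:
  live n0: ∅→{g}
  live n1: {g}→{g}
  live n2: ∅→∅
  live n3: {g}→{g}
  live n4: {g}→∅
  live n5: ∅→∅
  live n6: ∅→∅
  live n7: ∅→∅
  live n8: ∅→∅
  live n9: ∅→∅

Interfere edges:
  g: {i,n,q,s,y}
  i: {g,q,s}
  n: {g,q}
  q: {g,i,n}
  s: {g,i}
  y: {g}

Colouring:
  clique {g,i,q} ⇒ need ≥ 3
  assign g→R0 i→R1 n→R1 q→R2 s→R2 y→R1 — no edge inside a register ⇒ χ ≤ 3
  χ = 3

Answer: 3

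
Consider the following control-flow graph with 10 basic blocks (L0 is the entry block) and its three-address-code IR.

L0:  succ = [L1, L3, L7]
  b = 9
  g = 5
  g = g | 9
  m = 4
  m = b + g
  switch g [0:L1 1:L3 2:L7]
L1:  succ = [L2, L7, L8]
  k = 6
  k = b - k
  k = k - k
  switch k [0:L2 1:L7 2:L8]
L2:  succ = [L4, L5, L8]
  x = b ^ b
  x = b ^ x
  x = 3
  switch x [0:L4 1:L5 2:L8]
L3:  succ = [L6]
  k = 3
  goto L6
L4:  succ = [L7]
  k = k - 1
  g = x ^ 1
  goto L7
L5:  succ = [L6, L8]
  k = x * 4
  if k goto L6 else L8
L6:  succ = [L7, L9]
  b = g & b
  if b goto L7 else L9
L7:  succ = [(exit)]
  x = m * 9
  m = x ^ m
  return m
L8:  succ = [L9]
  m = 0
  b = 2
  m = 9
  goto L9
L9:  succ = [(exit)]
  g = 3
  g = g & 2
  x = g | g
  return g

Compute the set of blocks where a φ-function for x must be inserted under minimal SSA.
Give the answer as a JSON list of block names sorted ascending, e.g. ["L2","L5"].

idom tree: L1←L0 L2←L1 L3←L0 L4←L2 L5←L2 L6←L0 L7←L0 L8←L1 L9←L0
Join-block Dom:
  L6: preds {L3,L5}: {L0,L3} ∩ {L0,L1,L2,L5} = {L0}; idom=L0
  L7: preds {L0,L1,L4,L6}: {L0} ∩ {L0,L1} ∩ {L0,L1,L2,L4} ∩ {L0,L6} = {L0}; idom=L0
  L8: preds {L1,L2,L5}: {L0,L1} ∩ {L0,L1,L2} ∩ {L0,L1,L2,L5} = {L0,L1}; idom=L1
  L9: preds {L6,L8}: {L0,L6} ∩ {L0,L1,L8} = {L0}; idom=L0

DF derivation:
  join L6 pred L3: L3 stop@L0
  join L6 pred L5: L5→L2→L1 stop@L0
  join L7 pred L0: · stop@L0
  join L7 pred L1: L1 stop@L0
  join L7 pred L4: L4→L2→L1 stop@L0
  join L7 pred L6: L6 stop@L0
  join L8 pred L1: · stop@L1
  join L8 pred L2: L2 stop@L1
  join L8 pred L5: L5→L2 stop@L1
  join L9 pred L6: L6 stop@L0
  join L9 pred L8: L8→L1 stop@L0
  L0: DF=∅
  L1: DF={L6,L7,L9}
  L2: DF={L6,L7,L8}
  L3: DF={L6}
  L4: DF={L7}
  L5: DF={L6,L8}
  L6: DF={L7,L9}
  L7: DF=∅
  L8: DF={L9}
  L9: DF=∅

φ for x: defs {L2,L7,L9}
  DF⁺ = {L6,L7,L8,L9}

Answer: ["L6", "L7", "L8", "L9"]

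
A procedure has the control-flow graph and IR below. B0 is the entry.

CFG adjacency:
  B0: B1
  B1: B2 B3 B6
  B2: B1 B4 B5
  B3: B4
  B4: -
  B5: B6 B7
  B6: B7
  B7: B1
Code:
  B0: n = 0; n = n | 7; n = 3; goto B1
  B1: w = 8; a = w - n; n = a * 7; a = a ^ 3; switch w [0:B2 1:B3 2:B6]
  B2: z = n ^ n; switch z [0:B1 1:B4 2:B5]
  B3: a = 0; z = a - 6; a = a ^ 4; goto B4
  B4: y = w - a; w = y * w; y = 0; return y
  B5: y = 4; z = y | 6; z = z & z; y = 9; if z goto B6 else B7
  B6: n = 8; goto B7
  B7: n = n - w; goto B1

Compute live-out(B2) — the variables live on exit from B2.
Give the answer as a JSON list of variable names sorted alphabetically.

Answer: ["a", "n", "w"]

Analysis:
Block summaries:
  B0 def {n} use ∅
  B1 def {a,n,w} use {n}
  B2 def {z} use {n}
  B3 def {a,z} use ∅
  B4 def {w,y} use {a,w}
  B5 def {y,z} use ∅
  B6 def {n} use ∅
  B7 def {n} use {n,w}

Backward fixpoint:
  B0: in=∅ out={n}
  B1: in={n} out={a,n,w}
  B2: in={a,n,w} out={a,n,w}
  B3: in={w} out={a,w}
  B4: in={a,w} out=∅
  B5: in={n,w} out={n,w}
  B6: in={w} out={n,w}
  B7: in={n,w} out={n}

live-out(B2) = ["a", "n", "w"]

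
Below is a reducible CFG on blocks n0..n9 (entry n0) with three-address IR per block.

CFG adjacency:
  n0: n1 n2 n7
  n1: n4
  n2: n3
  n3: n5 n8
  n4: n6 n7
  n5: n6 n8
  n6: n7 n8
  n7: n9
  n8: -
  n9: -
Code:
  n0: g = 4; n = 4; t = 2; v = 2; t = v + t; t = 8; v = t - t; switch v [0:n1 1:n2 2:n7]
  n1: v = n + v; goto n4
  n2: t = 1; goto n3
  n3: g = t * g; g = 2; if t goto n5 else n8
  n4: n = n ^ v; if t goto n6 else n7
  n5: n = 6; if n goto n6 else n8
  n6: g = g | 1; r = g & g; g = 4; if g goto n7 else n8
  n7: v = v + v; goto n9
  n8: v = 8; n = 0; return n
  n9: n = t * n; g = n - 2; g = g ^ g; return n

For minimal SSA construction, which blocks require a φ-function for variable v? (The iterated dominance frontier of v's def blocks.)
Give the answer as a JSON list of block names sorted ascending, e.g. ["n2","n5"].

Answer: ["n6", "n7", "n8"]

Derivation:
idom tree: n1←n0 n2←n0 n3←n2 n4←n1 n5←n3 n6←n0 n7←n0 n8←n0 n9←n7
Join-block Dom:
  n6: preds {n4,n5}: {n0,n1,n4} ∩ {n0,n2,n3,n5} = {n0}; idom=n0
  n7: preds {n0,n4,n6}: {n0} ∩ {n0,n1,n4} ∩ {n0,n6} = {n0}; idom=n0
  n8: preds {n3,n5,n6}: {n0,n2,n3} ∩ {n0,n2,n3,n5} ∩ {n0,n6} = {n0}; idom=n0

Frontier:
  n6←n4: walk n4→n1 to n0
  n6←n5: walk n5→n3→n2 to n0
  n7←n0: walk · to n0
  n7←n4: walk n4→n1 to n0
  n7←n6: walk n6 to n0
  n8←n3: walk n3→n2 to n0
  n8←n5: walk n5→n3→n2 to n0
  n8←n6: walk n6 to n0
  n0: DF=∅
  n1: DF={n6,n7}
  n2: DF={n6,n8}
  n3: DF={n6,n8}
  n4: DF={n6,n7}
  n5: DF={n6,n8}
  n6: DF={n7,n8}
  n7: DF=∅
  n8: DF=∅
  n9: DF=∅

φ for v: defs {n0,n1,n7,n8}
  DF⁺ = {n6,n7,n8}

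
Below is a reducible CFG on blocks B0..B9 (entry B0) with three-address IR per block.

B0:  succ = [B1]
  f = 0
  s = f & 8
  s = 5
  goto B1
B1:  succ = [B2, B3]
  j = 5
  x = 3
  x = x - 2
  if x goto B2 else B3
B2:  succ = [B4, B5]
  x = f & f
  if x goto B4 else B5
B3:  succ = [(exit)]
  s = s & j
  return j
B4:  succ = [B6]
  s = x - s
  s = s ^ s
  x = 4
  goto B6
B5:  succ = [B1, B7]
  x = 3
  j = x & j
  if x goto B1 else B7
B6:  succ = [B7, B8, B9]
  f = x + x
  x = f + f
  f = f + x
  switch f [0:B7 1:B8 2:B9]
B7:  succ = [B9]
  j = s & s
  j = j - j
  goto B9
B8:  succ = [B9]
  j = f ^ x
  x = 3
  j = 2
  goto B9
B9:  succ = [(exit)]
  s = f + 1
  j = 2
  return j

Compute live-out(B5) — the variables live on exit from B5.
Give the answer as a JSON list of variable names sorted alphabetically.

Per-block:
  B0: {f,s} / ∅
  B1: {j,x} / ∅
  B2: {x} / {f}
  B3: {s} / {j,s}
  B4: {s,x} / {s,x}
  B5: {j,x} / {j}
  B6: {f,x} / {x}
  B7: {j} / {s}
  B8: {j,x} / {f,x}
  B9: {j,s} / {f}

Liveness:
  B0: in=∅ out={f,s}
  B1: in={f,s} out={f,j,s}
  B2: in={f,j,s} out={f,j,s,x}
  B3: in={j,s} out=∅
  B4: in={s,x} out={s,x}
  B5: in={f,j,s} out={f,s}
  B6: in={s,x} out={f,s,x}
  B7: in={f,s} out={f}
  B8: in={f,x} out={f}
  B9: in={f} out=∅

live-out(B5) = ["f", "s"]

Answer: ["f", "s"]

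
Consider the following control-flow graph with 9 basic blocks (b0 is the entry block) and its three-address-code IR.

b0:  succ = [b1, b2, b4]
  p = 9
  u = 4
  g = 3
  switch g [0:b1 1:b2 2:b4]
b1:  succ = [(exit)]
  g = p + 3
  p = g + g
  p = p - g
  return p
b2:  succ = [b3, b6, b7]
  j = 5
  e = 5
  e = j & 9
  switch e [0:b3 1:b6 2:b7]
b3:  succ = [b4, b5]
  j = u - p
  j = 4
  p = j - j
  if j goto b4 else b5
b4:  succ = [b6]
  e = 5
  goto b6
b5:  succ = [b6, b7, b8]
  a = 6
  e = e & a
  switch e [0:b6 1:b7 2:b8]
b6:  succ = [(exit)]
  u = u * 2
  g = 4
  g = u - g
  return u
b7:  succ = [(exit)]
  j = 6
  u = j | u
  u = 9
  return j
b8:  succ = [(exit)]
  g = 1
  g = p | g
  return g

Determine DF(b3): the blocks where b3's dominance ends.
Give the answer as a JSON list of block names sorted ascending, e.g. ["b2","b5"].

idom tree: b1←b0 b2←b0 b3←b2 b4←b0 b5←b3 b6←b0 b7←b2 b8←b5
Join-block Dom:
  b4: preds {b0,b3}: {b0} ∩ {b0,b2,b3} = {b0}; idom=b0
  b6: preds {b2,b4,b5}: {b0,b2} ∩ {b0,b4} ∩ {b0,b2,b3,b5} = {b0}; idom=b0
  b7: preds {b2,b5}: {b0,b2} ∩ {b0,b2,b3,b5} = {b0,b2}; idom=b2

Frontier:
  join b4 pred b0: · stop@b0
  join b4 pred b3: b3→b2 stop@b0
  join b6 pred b2: b2 stop@b0
  join b6 pred b4: b4 stop@b0
  join b6 pred b5: b5→b3→b2 stop@b0
  join b7 pred b2: · stop@b2
  join b7 pred b5: b5→b3 stop@b2
  b0: DF=∅
  b1: DF=∅
  b2: DF={b4,b6}
  b3: DF={b4,b6,b7}
  b4: DF={b6}
  b5: DF={b6,b7}
  b6: DF=∅
  b7: DF=∅
  b8: DF=∅

DF(b3) = ["b4", "b6", "b7"]

Answer: ["b4", "b6", "b7"]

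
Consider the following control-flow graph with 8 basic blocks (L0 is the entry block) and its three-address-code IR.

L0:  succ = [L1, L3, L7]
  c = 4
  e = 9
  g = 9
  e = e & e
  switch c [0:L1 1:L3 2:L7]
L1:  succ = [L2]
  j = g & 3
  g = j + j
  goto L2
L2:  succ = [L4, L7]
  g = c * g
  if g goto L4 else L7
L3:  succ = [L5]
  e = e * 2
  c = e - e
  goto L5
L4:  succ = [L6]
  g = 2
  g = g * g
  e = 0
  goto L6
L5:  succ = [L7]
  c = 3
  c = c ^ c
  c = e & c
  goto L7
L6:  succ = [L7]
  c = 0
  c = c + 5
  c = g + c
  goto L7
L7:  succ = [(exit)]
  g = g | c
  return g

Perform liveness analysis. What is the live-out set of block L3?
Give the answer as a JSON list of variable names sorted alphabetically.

Answer: ["e", "g"]

Derivation:
def/use:
  L0 def {c,e,g} use ∅
  L1 def {g,j} use {g}
  L2 def {g} use {c,g}
  L3 def {c,e} use {e}
  L4 def {e,g} use ∅
  L5 def {c} use {e}
  L6 def {c} use {g}
  L7 def {g} use {c,g}

Liveness:
  L0: in=∅ out={c,e,g}
  L1: in={c,g} out={c,g}
  L2: in={c,g} out={c,g}
  L3: in={e,g} out={e,g}
  L4: in=∅ out={g}
  L5: in={e,g} out={c,g}
  L6: in={g} out={c,g}
  L7: in={c,g} out=∅

live-out(L3) = ["e", "g"]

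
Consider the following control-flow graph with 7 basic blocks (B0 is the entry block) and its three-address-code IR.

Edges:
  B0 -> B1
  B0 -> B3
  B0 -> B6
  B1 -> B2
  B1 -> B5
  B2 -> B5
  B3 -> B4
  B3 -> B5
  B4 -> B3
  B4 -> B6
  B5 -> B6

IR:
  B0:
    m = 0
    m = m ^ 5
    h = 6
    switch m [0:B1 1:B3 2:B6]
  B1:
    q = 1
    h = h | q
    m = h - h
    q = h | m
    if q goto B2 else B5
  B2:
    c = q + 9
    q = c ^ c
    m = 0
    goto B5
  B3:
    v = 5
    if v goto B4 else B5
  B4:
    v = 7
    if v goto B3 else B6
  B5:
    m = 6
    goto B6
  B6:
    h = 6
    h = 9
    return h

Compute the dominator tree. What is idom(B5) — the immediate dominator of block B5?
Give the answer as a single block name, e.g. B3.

Answer: B0

Derivation:
idom tree: B1←B0 B2←B1 B3←B0 B4←B3 B5←B0 B6←B0
Join-block Dom:
  B3: preds {B0,B4}: {B0} ∩ {B0,B3,B4} = {B0}; idom=B0
  B5: preds {B1,B2,B3}: {B0,B1} ∩ {B0,B1,B2} ∩ {B0,B3} = {B0}; idom=B0
  B6: preds {B0,B4,B5}: {B0} ∩ {B0,B3,B4} ∩ {B0,B5} = {B0}; idom=B0

idom(B5) = B0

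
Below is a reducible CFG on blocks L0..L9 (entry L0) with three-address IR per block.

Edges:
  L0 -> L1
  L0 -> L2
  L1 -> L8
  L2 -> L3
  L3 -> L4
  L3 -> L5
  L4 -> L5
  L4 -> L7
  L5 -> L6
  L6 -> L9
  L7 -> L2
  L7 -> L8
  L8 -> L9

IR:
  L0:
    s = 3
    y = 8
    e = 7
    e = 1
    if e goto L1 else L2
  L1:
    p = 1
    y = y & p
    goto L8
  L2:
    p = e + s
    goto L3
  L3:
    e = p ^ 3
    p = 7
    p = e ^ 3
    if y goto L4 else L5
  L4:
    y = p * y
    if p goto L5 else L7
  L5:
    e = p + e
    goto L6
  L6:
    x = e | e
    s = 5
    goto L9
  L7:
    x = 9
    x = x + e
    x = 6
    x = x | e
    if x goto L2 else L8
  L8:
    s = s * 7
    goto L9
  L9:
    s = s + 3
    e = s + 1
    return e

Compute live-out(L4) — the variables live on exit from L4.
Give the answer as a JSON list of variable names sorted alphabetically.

Answer: ["e", "p", "s", "y"]

Analysis:
Per-block:
  L0 def {e,s,y} use ∅
  L1 def {p,y} use {y}
  L2 def {p} use {e,s}
  L3 def {e,p} use {p,y}
  L4 def {y} use {p,y}
  L5 def {e} use {e,p}
  L6 def {s,x} use {e}
  L7 def {x} use {e}
  L8 def {s} use {s}
  L9 def {e,s} use {s}

Backward fixpoint:
  live L0: ∅→{e,s,y}
  live L1: {s,y}→{s}
  live L2: {e,s,y}→{p,s,y}
  live L3: {p,s,y}→{e,p,s,y}
  live L4: {e,p,s,y}→{e,p,s,y}
  live L5: {e,p}→{e}
  live L6: {e}→{s}
  live L7: {e,s,y}→{e,s,y}
  live L8: {s}→{s}
  live L9: {s}→∅

live-out(L4) = ["e", "p", "s", "y"]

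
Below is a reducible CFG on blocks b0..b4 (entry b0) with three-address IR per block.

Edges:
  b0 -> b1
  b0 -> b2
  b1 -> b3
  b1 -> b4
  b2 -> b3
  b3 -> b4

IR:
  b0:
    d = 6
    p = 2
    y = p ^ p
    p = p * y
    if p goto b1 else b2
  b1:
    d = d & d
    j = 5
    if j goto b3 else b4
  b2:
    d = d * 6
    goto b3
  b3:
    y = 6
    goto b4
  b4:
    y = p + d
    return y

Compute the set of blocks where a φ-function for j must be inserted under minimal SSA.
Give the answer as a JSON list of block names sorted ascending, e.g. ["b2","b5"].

idom tree: b1←b0 b2←b0 b3←b0 b4←b0
Join-block Dom:
  b3: preds {b1,b2}: {b0,b1} ∩ {b0,b2} = {b0}; idom=b0
  b4: preds {b1,b3}: {b0,b1} ∩ {b0,b3} = {b0}; idom=b0

DF derivation:
  join b3 pred b1: b1 stop@b0
  join b3 pred b2: b2 stop@b0
  join b4 pred b1: b1 stop@b0
  join b4 pred b3: b3 stop@b0
  DF(b0)=∅
  DF(b1)={b3,b4}
  DF(b2)={b3}
  DF(b3)={b4}
  DF(b4)=∅

φ for j: defs {b1}
  DF⁺ = {b3,b4}

Answer: ["b3", "b4"]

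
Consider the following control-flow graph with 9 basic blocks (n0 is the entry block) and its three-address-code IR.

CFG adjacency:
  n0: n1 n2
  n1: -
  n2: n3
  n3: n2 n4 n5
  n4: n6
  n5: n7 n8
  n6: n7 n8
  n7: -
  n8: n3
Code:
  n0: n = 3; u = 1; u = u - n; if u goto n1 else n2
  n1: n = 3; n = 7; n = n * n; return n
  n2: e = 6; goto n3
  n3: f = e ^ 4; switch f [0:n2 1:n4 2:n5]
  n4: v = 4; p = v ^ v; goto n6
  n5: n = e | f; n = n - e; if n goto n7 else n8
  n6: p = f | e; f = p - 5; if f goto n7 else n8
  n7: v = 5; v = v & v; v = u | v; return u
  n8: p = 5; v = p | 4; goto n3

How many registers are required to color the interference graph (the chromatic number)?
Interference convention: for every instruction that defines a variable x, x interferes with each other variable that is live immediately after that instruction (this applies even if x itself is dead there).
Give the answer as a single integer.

Block summaries:
  n0 def {n,u} use ∅
  n1 def {n} use ∅
  n2 def {e} use ∅
  n3 def {f} use {e}
  n4 def {p,v} use ∅
  n5 def {n} use {e,f}
  n6 def {f,p} use {e,f}
  n7 def {v} use {u}
  n8 def {p,v} use ∅

Backward fixpoint:
  live n0: ∅→{u}
  live n1: ∅→∅
  live n2: {u}→{e,u}
  live n3: {e,u}→{e,f,u}
  live n4: {e,f,u}→{e,f,u}
  live n5: {e,f,u}→{e,u}
  live n6: {e,f,u}→{e,u}
  live n7: {u}→∅
  live n8: {e,u}→{e,u}

Conflict graph:
  e — {f,n,p,u,v}
  f — {e,p,u,v}
  n — {e,u}
  p — {e,f,u}
  u — {e,f,n,p,v}
  v — {e,f,u}

Colouring:
  {e,f,p,u} pairwise interfere (4-clique) ⇒ χ ≥ 4
  4-colouring: c0={e}  c1={u}  c2={f,n}  c3={p,v}
  χ = 4

Answer: 4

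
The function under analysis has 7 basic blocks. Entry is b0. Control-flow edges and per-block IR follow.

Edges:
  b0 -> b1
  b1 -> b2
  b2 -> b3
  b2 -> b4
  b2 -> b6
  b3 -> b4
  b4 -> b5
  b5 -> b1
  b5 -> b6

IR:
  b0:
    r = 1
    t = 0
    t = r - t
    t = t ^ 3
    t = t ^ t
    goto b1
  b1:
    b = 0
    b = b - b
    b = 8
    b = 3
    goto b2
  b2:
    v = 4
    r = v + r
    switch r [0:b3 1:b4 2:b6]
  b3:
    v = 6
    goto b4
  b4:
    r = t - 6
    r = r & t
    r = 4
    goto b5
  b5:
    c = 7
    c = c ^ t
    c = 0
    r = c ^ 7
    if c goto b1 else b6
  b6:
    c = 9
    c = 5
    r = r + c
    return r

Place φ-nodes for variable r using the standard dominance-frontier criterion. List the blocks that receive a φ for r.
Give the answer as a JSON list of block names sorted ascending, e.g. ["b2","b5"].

Answer: ["b1", "b6"]

Working:
idom tree: b1←b0 b2←b1 b3←b2 b4←b2 b5←b4 b6←b2
Dom∩ at merges:
  b1: preds {b0,b5}: {b0} ∩ {b0,b1,b2,b4,b5} = {b0}; idom=b0
  b4: preds {b2,b3}: {b0,b1,b2} ∩ {b0,b1,b2,b3} = {b0,b1,b2}; idom=b2
  b6: preds {b2,b5}: {b0,b1,b2} ∩ {b0,b1,b2,b4,b5} = {b0,b1,b2}; idom=b2

DF derivation:
  b1←b0: walk · to b0
  b1←b5: walk b5→b4→b2→b1 to b0
  b4←b2: walk · to b2
  b4←b3: walk b3 to b2
  b6←b2: walk · to b2
  b6←b5: walk b5→b4 to b2
  b0: DF=∅
  b1: DF={b1}
  b2: DF={b1}
  b3: DF={b4}
  b4: DF={b1,b6}
  b5: DF={b1,b6}
  b6: DF=∅

φ for r: defs {b0,b2,b4,b5,b6}
  DF⁺ = {b1,b6}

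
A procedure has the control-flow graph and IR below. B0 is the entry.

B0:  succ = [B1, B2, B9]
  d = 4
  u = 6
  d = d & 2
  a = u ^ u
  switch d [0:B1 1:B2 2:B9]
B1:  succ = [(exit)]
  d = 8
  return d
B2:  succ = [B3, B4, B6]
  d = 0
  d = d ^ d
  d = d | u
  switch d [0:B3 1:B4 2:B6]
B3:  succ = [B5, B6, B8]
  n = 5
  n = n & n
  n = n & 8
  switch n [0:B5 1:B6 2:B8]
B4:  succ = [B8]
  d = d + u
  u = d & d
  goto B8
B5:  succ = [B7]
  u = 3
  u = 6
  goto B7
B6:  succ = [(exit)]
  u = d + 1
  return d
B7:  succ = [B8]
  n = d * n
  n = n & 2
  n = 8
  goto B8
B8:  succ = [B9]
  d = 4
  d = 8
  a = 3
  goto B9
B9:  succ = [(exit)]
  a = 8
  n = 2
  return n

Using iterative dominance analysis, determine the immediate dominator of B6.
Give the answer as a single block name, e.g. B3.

idom tree: B1←B0 B2←B0 B3←B2 B4←B2 B5←B3 B6←B2 B7←B5 B8←B2 B9←B0
Dom at joins:
  B6: preds {B2,B3}: {B0,B2} ∩ {B0,B2,B3} = {B0,B2}; idom=B2
  B8: preds {B3,B4,B7}: {B0,B2,B3} ∩ {B0,B2,B4} ∩ {B0,B2,B3,B5,B7} = {B0,B2}; idom=B2
  B9: preds {B0,B8}: {B0} ∩ {B0,B2,B8} = {B0}; idom=B0

idom(B6) = B2

Answer: B2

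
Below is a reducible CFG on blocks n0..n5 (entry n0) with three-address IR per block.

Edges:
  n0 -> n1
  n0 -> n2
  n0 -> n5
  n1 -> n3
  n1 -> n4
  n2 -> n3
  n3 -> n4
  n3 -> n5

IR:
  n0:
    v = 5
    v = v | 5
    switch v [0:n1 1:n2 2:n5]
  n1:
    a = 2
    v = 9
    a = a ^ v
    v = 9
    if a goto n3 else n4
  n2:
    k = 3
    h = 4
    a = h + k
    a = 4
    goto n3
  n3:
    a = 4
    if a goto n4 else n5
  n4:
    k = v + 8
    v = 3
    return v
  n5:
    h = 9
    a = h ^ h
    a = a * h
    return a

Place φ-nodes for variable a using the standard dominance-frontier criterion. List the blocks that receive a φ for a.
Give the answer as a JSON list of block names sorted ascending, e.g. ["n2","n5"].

Answer: ["n3", "n4", "n5"]

Analysis:
idom tree: n1←n0 n2←n0 n3←n0 n4←n0 n5←n0
Dom∩ at merges:
  n3: preds {n1,n2}: {n0,n1} ∩ {n0,n2} = {n0}; idom=n0
  n4: preds {n1,n3}: {n0,n1} ∩ {n0,n3} = {n0}; idom=n0
  n5: preds {n0,n3}: {n0} ∩ {n0,n3} = {n0}; idom=n0

Frontier:
  n3←n1: walk n1 to n0
  n3←n2: walk n2 to n0
  n4←n1: walk n1 to n0
  n4←n3: walk n3 to n0
  n5←n0: walk · to n0
  n5←n3: walk n3 to n0
  DF(n0)=∅
  DF(n1)={n3,n4}
  DF(n2)={n3}
  DF(n3)={n4,n5}
  DF(n4)=∅
  DF(n5)=∅

φ for a: defs {n1,n2,n3,n5}
  DF⁺ = {n3,n4,n5}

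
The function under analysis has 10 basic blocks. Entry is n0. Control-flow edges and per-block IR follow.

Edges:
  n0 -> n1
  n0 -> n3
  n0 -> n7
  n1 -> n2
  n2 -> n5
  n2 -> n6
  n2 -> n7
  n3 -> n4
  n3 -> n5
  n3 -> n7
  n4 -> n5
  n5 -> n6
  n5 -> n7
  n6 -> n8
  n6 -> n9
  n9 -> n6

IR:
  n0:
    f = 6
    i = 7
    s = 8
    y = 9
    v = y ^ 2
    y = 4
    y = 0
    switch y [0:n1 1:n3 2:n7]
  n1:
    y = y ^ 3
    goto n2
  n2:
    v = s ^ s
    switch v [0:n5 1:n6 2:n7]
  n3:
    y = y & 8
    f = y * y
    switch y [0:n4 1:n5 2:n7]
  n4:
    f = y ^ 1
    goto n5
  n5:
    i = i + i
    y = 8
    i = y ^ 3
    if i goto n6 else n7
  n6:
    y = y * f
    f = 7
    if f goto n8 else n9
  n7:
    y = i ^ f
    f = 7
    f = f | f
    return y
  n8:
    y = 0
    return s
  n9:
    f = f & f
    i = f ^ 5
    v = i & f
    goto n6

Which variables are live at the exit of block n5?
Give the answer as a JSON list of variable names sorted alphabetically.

def/use:
  n0: def={f,i,s,v,y} ue=∅
  n1: def={y} ue={y}
  n2: def={v} ue={s}
  n3: def={f,y} ue={y}
  n4: def={f} ue={y}
  n5: def={i,y} ue={i}
  n6: def={f,y} ue={f,y}
  n7: def={f,y} ue={f,i}
  n8: def={y} ue={s}
  n9: def={f,i,v} ue={f}

Liveness:
  live n0: ∅→{f,i,s,y}
  live n1: {f,i,s,y}→{f,i,s,y}
  live n2: {f,i,s,y}→{f,i,s,y}
  live n3: {i,s,y}→{f,i,s,y}
  live n4: {i,s,y}→{f,i,s}
  live n5: {f,i,s}→{f,i,s,y}
  live n6: {f,s,y}→{f,s,y}
  live n7: {f,i}→∅
  live n8: {s}→∅
  live n9: {f,s,y}→{f,s,y}

live-out(n5) = ["f", "i", "s", "y"]

Answer: ["f", "i", "s", "y"]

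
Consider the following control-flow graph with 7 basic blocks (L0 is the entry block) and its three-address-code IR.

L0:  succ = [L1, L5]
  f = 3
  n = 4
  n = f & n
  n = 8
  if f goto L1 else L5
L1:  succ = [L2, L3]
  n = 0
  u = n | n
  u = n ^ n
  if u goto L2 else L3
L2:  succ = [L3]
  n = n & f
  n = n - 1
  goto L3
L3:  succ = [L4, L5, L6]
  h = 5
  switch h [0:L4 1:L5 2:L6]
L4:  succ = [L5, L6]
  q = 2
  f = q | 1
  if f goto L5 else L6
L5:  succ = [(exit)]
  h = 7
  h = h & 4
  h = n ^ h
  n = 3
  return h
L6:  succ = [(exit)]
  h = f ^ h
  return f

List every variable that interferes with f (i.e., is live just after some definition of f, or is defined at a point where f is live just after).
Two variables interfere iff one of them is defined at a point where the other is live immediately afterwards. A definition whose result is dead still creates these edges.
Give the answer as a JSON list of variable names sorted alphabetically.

Block summaries:
  L0: def={f,n} ue=∅
  L1: def={n,u} ue=∅
  L2: def={n} ue={f,n}
  L3: def={h} ue=∅
  L4: def={f,q} ue=∅
  L5: def={h,n} ue={n}
  L6: def={h} ue={f,h}

Live sets:
  live L0: ∅→{f,n}
  live L1: {f}→{f,n}
  live L2: {f,n}→{f,n}
  live L3: {f,n}→{f,h,n}
  live L4: {h,n}→{f,h,n}
  live L5: {n}→∅
  live L6: {f,h}→∅

Conflict graph:
  f↔{h,n,u}
  h↔{f,n,q}
  n↔{f,h,q,u}
  q↔{h,n}
  u↔{f,n}

N(f) = ["h", "n", "u"]

Answer: ["h", "n", "u"]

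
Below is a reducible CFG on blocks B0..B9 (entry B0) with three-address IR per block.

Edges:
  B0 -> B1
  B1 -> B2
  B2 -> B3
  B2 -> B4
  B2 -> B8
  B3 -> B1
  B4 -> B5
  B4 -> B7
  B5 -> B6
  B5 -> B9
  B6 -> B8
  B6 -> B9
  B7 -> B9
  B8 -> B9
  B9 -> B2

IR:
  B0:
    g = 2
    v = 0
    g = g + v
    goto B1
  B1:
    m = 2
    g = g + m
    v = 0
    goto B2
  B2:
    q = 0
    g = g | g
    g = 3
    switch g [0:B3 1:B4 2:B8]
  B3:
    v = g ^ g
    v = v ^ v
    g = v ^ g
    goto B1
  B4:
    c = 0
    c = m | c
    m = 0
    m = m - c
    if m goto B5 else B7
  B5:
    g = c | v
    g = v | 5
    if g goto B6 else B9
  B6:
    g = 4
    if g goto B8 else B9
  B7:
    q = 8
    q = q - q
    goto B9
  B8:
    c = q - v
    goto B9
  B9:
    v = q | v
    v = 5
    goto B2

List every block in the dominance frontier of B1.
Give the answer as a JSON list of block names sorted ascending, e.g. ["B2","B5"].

Answer: ["B1"]

Working:
idom tree: B1←B0 B2←B1 B3←B2 B4←B2 B5←B4 B6←B5 B7←B4 B8←B2 B9←B2
Join-block Dom:
  B1: preds {B0,B3}: {B0} ∩ {B0,B1,B2,B3} = {B0}; idom=B0
  B2: preds {B1,B9}: {B0,B1} ∩ {B0,B1,B2,B9} = {B0,B1}; idom=B1
  B8: preds {B2,B6}: {B0,B1,B2} ∩ {B0,B1,B2,B4,B5,B6} = {B0,B1,B2}; idom=B2
  B9: preds {B5,B6,B7,B8}: {B0,B1,B2,B4,B5} ∩ {B0,B1,B2,B4,B5,B6} ∩ {B0,B1,B2,B4,B7} ∩ {B0,B1,B2,B8} = {B0,B1,B2}; idom=B2

DF derivation:
  join B1 pred B0: · stop@B0
  join B1 pred B3: B3→B2→B1 stop@B0
  join B2 pred B1: · stop@B1
  join B2 pred B9: B9→B2 stop@B1
  join B8 pred B2: · stop@B2
  join B8 pred B6: B6→B5→B4 stop@B2
  join B9 pred B5: B5→B4 stop@B2
  join B9 pred B6: B6→B5→B4 stop@B2
  join B9 pred B7: B7→B4 stop@B2
  join B9 pred B8: B8 stop@B2
  DF(B0)=∅
  DF(B1)={B1}
  DF(B2)={B1,B2}
  DF(B3)={B1}
  DF(B4)={B8,B9}
  DF(B5)={B8,B9}
  DF(B6)={B8,B9}
  DF(B7)={B9}
  DF(B8)={B9}
  DF(B9)={B2}

DF(B1) = ["B1"]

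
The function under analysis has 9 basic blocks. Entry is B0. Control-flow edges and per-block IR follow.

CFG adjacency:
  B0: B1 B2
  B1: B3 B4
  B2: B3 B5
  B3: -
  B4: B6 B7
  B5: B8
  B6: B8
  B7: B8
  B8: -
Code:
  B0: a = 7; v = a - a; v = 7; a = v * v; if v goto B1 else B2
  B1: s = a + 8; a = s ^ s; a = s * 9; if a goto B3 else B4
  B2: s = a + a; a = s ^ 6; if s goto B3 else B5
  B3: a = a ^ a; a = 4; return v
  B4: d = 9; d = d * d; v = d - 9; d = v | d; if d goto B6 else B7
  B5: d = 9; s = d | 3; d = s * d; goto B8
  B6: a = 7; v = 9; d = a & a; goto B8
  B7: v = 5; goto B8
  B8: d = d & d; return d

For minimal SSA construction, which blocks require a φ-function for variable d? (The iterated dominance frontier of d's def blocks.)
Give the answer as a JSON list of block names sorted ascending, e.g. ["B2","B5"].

idom tree: B1←B0 B2←B0 B3←B0 B4←B1 B5←B2 B6←B4 B7←B4 B8←B0
Join-block Dom:
  B3: preds {B1,B2}: {B0,B1} ∩ {B0,B2} = {B0}; idom=B0
  B8: preds {B5,B6,B7}: {B0,B2,B5} ∩ {B0,B1,B4,B6} ∩ {B0,B1,B4,B7} = {B0}; idom=B0

DF walk-up:
  B3←B1: walk B1 to B0
  B3←B2: walk B2 to B0
  B8←B5: walk B5→B2 to B0
  B8←B6: walk B6→B4→B1 to B0
  B8←B7: walk B7→B4→B1 to B0
  B0 → ∅
  B1 → {B3,B8}
  B2 → {B3,B8}
  B3 → ∅
  B4 → {B8}
  B5 → {B8}
  B6 → {B8}
  B7 → {B8}
  B8 → ∅

φ for d: defs {B4,B5,B6,B8}
  DF⁺ = {B8}

Answer: ["B8"]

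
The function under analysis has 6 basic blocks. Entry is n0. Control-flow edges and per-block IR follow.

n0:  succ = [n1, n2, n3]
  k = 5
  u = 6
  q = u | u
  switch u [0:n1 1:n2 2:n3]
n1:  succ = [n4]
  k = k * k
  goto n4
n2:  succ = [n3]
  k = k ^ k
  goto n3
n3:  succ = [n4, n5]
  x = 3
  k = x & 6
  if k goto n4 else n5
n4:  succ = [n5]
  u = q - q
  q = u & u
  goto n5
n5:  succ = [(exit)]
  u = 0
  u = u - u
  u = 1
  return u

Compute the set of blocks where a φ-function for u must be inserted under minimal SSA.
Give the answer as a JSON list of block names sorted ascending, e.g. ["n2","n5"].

idom tree: n1←n0 n2←n0 n3←n0 n4←n0 n5←n0
Dom at joins:
  n3: preds {n0,n2}: {n0} ∩ {n0,n2} = {n0}; idom=n0
  n4: preds {n1,n3}: {n0,n1} ∩ {n0,n3} = {n0}; idom=n0
  n5: preds {n3,n4}: {n0,n3} ∩ {n0,n4} = {n0}; idom=n0

DF derivation:
  join n3 pred n0: · stop@n0
  join n3 pred n2: n2 stop@n0
  join n4 pred n1: n1 stop@n0
  join n4 pred n3: n3 stop@n0
  join n5 pred n3: n3 stop@n0
  join n5 pred n4: n4 stop@n0
  n0: DF=∅
  n1: DF={n4}
  n2: DF={n3}
  n3: DF={n4,n5}
  n4: DF={n5}
  n5: DF=∅

φ for u: defs {n0,n4,n5}
  DF⁺ = {n5}

Answer: ["n5"]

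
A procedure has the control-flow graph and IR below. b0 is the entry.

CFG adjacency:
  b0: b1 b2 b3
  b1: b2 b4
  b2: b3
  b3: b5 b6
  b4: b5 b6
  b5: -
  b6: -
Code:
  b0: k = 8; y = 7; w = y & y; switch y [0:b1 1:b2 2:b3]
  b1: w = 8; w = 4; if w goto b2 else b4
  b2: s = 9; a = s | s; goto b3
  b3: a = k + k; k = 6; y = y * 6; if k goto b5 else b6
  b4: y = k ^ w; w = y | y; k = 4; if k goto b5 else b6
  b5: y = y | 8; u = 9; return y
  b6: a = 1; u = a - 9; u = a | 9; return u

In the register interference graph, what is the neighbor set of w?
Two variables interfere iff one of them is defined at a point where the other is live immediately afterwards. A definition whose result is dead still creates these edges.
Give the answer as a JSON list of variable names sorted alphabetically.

Answer: ["k", "y"]

Analysis:
Block summaries:
  b0: def={k,w,y} ue=∅
  b1: def={w} ue=∅
  b2: def={a,s} ue=∅
  b3: def={a,k,y} ue={k,y}
  b4: def={k,w,y} ue={k,w}
  b5: def={u,y} ue={y}
  b6: def={a,u} ue=∅

Live sets:
  live b0: ∅→{k,y}
  live b1: {k,y}→{k,w,y}
  live b2: {k,y}→{k,y}
  live b3: {k,y}→{y}
  live b4: {k,w}→{y}
  live b5: {y}→∅
  live b6: ∅→∅

Interfere edges:
  a: {k,u,y}
  k: {a,s,w,y}
  s: {k,y}
  u: {a,y}
  w: {k,y}
  y: {a,k,s,u,w}

N(w) = ["k", "y"]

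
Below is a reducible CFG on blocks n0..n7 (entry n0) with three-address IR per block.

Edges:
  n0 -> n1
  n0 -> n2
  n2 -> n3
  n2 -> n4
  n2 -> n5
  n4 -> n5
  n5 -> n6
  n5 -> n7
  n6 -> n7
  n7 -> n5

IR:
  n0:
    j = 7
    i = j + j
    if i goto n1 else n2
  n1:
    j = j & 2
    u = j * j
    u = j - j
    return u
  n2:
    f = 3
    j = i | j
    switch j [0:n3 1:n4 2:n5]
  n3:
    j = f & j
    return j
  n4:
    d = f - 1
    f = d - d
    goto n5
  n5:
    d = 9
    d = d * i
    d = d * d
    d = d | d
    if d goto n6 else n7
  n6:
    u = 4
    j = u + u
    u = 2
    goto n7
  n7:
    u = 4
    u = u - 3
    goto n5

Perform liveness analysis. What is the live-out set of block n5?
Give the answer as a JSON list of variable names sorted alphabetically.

Block summaries:
  n0: def={i,j} ue=∅
  n1: def={j,u} ue={j}
  n2: def={f,j} ue={i,j}
  n3: def={j} ue={f,j}
  n4: def={d,f} ue={f}
  n5: def={d} ue={i}
  n6: def={j,u} ue=∅
  n7: def={u} ue=∅

Liveness:
  n0: in=∅ out={i,j}
  n1: in={j} out=∅
  n2: in={i,j} out={f,i,j}
  n3: in={f,j} out=∅
  n4: in={f,i} out={i}
  n5: in={i} out={i}
  n6: in={i} out={i}
  n7: in={i} out={i}

live-out(n5) = ["i"]

Answer: ["i"]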